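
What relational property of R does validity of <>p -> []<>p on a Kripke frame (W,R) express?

the Euclidean property: forall x forall y forall z (Rxy & Rxz -> Ryz)

Suppose ◇p→□◇p is valid. Take Rxy, Rxz and set V(p)={y}. Then ◇p at x, so □◇p at x, so ◇p at z, so some w with Rzw has p; w=y, i.e. Rzy. By symmetry of the argument, Ryz.
Conversely, any frame satisfying forall x forall y forall z (Rxy & Rxz -> Ryz) validates the schema.
So the correspondent is the Euclidean property.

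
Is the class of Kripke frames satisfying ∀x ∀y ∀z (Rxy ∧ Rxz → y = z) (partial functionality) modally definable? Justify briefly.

Yes: it is partial functionality, defined by the CD schema ◇r → □r.

Definable; ◇r → □r defines it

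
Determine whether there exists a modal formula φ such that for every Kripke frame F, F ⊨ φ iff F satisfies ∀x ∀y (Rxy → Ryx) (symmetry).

This is a Sahlqvist condition; the B axiom p → □◇p defines it.
Suppose p→□◇p is valid. Take Rxy and set V(p)={x}. Then p at x, so □◇p at x, so ◇p at y, so some z with Ryz has p; z=x, i.e. Ryx.

Definable; p → □◇p defines it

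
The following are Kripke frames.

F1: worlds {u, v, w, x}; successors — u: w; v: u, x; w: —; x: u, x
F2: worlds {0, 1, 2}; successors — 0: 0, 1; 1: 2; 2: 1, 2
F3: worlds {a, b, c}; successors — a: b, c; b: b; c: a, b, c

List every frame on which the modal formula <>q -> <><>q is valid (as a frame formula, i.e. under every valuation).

F2, F3

This is the axiom for a generalized confluence (Geach) condition; its first-order frame correspondent is forall x forall y (xRy -> exists w (y = w & x R^2 w)).
F1: fails — uRw but no t with w=t and uR²t.
F2: holds.
F3: holds.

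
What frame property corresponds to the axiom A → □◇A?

This schema is the B axiom.
It corresponds to symmetry: ∀x ∀y (Rxy → Ryx).

symmetry: ∀x ∀y (Rxy → Ryx)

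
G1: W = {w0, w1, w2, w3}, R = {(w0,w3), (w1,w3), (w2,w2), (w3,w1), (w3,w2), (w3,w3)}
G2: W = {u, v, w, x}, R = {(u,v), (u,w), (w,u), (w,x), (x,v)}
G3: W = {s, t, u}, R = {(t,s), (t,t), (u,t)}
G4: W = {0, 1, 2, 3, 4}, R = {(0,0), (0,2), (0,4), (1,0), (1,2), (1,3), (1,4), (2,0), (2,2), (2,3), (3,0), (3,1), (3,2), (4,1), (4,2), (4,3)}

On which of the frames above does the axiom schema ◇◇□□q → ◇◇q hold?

G1, G4

This is the axiom for a generalized confluence (Geach) condition; its first-order frame correspondent is ∀x ∀y (xR²y → ∃w (yR²w ∧ xR²w)).
G1: holds.
G2: fails — uR²x but no t with xR²t and uR²t.
G3: fails — tR²s but no w with sR²w and tR²w.
G4: holds.
Valid on: G1, G4.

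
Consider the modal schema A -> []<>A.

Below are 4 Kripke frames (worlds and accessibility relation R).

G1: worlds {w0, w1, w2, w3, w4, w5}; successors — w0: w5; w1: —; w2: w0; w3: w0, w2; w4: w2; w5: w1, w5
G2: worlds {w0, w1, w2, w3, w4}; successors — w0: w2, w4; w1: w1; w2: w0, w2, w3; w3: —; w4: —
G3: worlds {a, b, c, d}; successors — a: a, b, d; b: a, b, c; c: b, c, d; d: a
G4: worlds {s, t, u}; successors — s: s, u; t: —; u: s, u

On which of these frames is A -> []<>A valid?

G4

This is the axiom for symmetry; its first-order frame correspondent is forall x forall y (Rxy -> Ryx).
G1: fails — Rw3w2 but not Rw2w3.
G2: fails — Rw0w4 but not Rw4w0.
G3: fails — Rcd but not Rdc.
G4: satisfies the condition.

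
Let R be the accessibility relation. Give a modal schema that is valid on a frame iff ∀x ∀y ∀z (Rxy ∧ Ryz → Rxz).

□q → □□q

This is transitivity; the standard corresponding axiom is 4: □q → □□q.
Suppose □q→□□q is valid. Take Rxy, Ryz and set V(q)={w : Rxw}. Then □q at x, so □□q at x, so □q at y, so q at z, i.e. Rxz.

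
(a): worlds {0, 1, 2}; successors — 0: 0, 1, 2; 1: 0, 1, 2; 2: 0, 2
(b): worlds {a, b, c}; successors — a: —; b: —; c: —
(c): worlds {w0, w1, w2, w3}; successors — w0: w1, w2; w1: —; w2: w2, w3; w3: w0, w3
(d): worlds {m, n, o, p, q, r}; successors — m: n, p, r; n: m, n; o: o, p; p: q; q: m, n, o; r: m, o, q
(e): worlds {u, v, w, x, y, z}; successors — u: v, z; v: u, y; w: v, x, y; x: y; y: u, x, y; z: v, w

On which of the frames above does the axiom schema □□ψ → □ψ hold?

(a), (b)

Frame correspondent (Sahlqvist): ∀x ∀y (Rxy → ∃z (Rxz ∧ Rzy)) — i.e. density.
(a): satisfies the condition.
(b): satisfies the condition.
(c): fails — Rw0w1 but no z with Rw0z and Rzw1.
(d): fails — Rmr but no z with Rmz and Rzr.
(e): fails — Ruz but no t with Rut and Rtz.
Valid on: (a), (b).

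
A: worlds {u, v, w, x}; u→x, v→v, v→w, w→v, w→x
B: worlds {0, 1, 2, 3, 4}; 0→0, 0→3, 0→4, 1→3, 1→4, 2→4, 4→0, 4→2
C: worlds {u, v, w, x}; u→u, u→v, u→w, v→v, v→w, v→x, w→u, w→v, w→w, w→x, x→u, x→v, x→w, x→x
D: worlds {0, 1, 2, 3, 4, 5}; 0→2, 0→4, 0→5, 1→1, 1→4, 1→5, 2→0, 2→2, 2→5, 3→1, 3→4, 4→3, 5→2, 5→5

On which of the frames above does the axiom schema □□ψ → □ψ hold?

C

Frame correspondent (Sahlqvist): ∀x ∀y (Rxy → ∃z (Rxz ∧ Rzy)) — i.e. density.
A: fails — Rwx but no z with Rwz and Rzx.
B: fails — R14 but no z with R1z and Rz4.
C: satisfies the condition.
D: fails — R04 but no z with R0z and Rz4.
Valid on: C.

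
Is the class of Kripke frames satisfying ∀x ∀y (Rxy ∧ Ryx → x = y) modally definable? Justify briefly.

Not definable by any modal formula

If a class were modally definable it would be closed under surjective bounded morphisms (Goldblatt–Thomason).
The 8-cycle (worlds w0,w1,w2,w3,w4,w5,w6,w7 with w0→w1→w2→w3→w4→w5→w6→w7→w0) is antisymmetric. Sending even-indexed worlds to s and odd-indexed worlds to t is a surjective bounded morphism onto the two-world frame with s↔t, which is not antisymmetric.
So no modal formula (or set of formulas) defines exactly the antisymmetric frames.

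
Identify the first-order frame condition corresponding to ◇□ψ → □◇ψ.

convergence: ∀x ∀y ∀z (Rxy ∧ Rxz → ∃w (Ryw ∧ Rzw))

Suppose ◇□ψ→□◇ψ is valid. Take Rxy, Rxz and set V(ψ)={w : Ryw}. Then □ψ at y so ◇□ψ at x, so □◇ψ at x, so ◇ψ at z, giving w with Rzw and Ryw.
The converse is a direct semantic check.
So the correspondent is convergence.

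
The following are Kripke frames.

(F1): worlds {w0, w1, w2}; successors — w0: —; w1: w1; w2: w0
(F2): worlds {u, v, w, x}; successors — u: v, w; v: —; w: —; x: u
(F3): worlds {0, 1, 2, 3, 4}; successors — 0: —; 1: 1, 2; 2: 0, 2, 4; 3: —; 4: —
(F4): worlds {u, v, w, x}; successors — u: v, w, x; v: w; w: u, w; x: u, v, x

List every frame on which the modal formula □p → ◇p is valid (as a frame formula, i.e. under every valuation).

Frame correspondent (Sahlqvist): ∀x ∃y Rxy — i.e. seriality.
(F1): fails — world w0 has no successor.
(F2): fails — world v has no successor.
(F3): fails — world 0 has no successor.
(F4): satisfies the condition.
Valid on: (F4).

(F4)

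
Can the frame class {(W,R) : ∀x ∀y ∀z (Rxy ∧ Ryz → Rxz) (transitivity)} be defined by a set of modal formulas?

Yes — defined by □r → □□r

Yes: it is transitivity, defined by the 4 schema □r → □□r.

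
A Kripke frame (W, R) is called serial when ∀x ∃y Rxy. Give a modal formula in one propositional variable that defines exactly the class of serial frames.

The condition is seriality. The D schema □ψ → ◇ψ defines it.

□ψ → ◇ψ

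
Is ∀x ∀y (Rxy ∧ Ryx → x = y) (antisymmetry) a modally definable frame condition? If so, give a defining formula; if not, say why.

No — not modally definable

If a class were modally definable it would be closed under surjective bounded morphisms (Goldblatt–Thomason).
The 8-cycle (worlds s,t,u,v,w,x,y,z with s→t→u→v→w→x→y→z→s) is antisymmetric. Sending even-indexed worlds to s and odd-indexed worlds to t is a surjective bounded morphism onto the two-world frame with s↔t, which is not antisymmetric.
So no modal formula (or set of formulas) defines exactly the antisymmetric frames.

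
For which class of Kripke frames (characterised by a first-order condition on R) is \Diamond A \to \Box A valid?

partial functionality: \forall x \forall y \forall z (Rxy \wedge Rxz \to y = z)

This is the CD axiom.
It corresponds to partial functionality: \forall x \forall y \forall z (Rxy \wedge Rxz \to y = z).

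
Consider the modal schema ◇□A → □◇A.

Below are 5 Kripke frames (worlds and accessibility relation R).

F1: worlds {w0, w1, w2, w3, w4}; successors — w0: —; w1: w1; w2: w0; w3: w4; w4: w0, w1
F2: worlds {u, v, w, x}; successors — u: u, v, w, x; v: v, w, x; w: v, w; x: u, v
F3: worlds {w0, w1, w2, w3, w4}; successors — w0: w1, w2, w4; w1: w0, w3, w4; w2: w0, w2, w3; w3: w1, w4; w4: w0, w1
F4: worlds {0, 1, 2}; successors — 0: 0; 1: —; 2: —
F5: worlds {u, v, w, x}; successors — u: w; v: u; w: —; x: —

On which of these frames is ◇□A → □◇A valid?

This is the axiom for convergence; its first-order frame correspondent is ∀x ∀y ∀z (Rxy ∧ Rxz → ∃w (Ryw ∧ Rzw)).
F1: fails — Rw2w0 and Rw2w0 but w0 and w0 have no common successor.
F2: ✓.
F3: fails — Rw2w2 and Rw2w3 but w2 and w3 have no common successor.
F4: ✓.
F5: fails — Ruw and Ruw but w and w have no common successor.
Valid on: F2, F4.

F2, F4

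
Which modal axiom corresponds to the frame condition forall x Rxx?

The condition is reflexivity. The T schema □r → r defines it.
Suppose □r→r is valid. At any x set V(r)={w : Rxw}. Then □r holds at x, so r holds at x, i.e. Rxx.

□r → r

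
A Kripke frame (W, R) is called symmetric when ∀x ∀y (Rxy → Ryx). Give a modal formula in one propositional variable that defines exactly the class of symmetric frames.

s → □◇s

This is symmetry; the standard corresponding axiom is B: s → □◇s.
Suppose s→□◇s is valid. Take Rxy and set V(s)={x}. Then s at x, so □◇s at x, so ◇s at y, so some z with Ryz has s; z=x, i.e. Ryx.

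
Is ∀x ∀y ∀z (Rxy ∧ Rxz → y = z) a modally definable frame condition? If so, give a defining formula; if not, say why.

The condition is partial functionality. A defining modal formula is ◇q → □q.
Suppose ◇q→□q is valid. Take Rxy, Rxz and set V(q)={y}. Then ◇q at x, so □q at x, so q at z, i.e. z=y.

Yes, by ◇q → □q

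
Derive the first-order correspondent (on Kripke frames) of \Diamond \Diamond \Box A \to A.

This is a Sahlqvist (Geach-type) schema ◇^2□^1A → □^0◇^0A.
Minimal-valuation argument: fix x; take any y with xR^2y and any z with xR^0z. Set V(A) to the set of worlds R-reachable from y in exactly 1 step. Then □^1A holds at y, so the antecedent holds at x; validity forces ◇^0A at z, giving a w with zR^0w and yR^1w.
First-order correspondent: \forall x \forall y (x R^2 y \to \exists w (yRw \wedge x = w)).

\forall x \forall y (x R^2 y \to \exists w (yRw \wedge x = w))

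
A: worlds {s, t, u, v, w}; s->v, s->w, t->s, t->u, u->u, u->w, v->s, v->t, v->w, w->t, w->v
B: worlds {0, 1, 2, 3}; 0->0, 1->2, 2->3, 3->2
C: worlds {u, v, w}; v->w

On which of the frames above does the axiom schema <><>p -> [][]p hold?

The schema corresponds to a generalized confluence (Geach) condition: forall x forall y forall z ((x R^2 y & x R^2 z) -> exists w (y = w & z = w)).
A: fails — sR²s, sR²t but s ≠ t.
B: condition met.
C: condition met.
Valid on: B, C.

B, C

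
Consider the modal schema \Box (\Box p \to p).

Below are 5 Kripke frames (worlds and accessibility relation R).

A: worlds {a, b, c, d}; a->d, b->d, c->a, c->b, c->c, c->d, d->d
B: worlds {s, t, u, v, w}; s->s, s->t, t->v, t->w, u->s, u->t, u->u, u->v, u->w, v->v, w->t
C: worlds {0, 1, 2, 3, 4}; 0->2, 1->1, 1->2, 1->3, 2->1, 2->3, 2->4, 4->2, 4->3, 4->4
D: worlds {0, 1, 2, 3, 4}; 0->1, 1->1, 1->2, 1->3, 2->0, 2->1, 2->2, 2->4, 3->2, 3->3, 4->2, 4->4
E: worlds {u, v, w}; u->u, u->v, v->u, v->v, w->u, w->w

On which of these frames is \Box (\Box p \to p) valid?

E

Frame correspondent (Sahlqvist): \forall x \forall y (Rxy \to Ryy) — i.e. shift-reflexivity.
A: fails — Rcb but not Rbb.
B: fails — Rwt but not Rtt.
C: fails — R02 but not R22.
D: fails — R20 but not R00.
E: satisfies the condition.
Valid on: E.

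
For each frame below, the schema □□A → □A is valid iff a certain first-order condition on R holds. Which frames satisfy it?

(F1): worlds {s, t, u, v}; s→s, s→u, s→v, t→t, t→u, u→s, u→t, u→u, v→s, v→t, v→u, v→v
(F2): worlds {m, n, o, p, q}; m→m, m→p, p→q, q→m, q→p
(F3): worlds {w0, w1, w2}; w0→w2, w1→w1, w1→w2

(F1)

Frame correspondent (Sahlqvist): ∀x ∀y (Rxy → ∃z (Rxz ∧ Rzy)) — i.e. density.
(F1): holds.
(F2): fails — Rpq but no z with Rpz and Rzq.
(F3): fails — Rw0w2 but no z with Rw0z and Rzw2.
Valid on: (F1).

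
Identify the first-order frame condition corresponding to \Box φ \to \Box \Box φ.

Transitivity

Suppose □φ→□□φ is valid. Take Rxy, Ryz and set V(φ)={w : Rxw}. Then □φ at x, so □□φ at x, so □φ at y, so φ at z, i.e. Rxz.
Conversely, on a frame with transitivity the schema holds at every world under every valuation.
Frame condition: \forall x \forall y \forall z (Rxy \wedge Ryz \to Rxz).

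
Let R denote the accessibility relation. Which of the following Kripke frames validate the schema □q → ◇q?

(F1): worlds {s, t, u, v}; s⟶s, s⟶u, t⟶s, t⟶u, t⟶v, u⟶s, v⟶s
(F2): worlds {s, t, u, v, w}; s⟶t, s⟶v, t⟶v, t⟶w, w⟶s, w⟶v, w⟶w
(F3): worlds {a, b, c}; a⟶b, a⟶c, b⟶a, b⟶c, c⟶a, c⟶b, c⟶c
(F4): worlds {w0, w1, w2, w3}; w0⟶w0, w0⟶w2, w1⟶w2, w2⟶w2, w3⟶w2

(F1), (F3), (F4)

This is the axiom for seriality; its first-order frame correspondent is ∀x ∃y Rxy.
(F1): satisfies the condition.
(F2): fails — world u has no successor.
(F3): satisfies the condition.
(F4): satisfies the condition.
Valid on: (F1), (F3), (F4).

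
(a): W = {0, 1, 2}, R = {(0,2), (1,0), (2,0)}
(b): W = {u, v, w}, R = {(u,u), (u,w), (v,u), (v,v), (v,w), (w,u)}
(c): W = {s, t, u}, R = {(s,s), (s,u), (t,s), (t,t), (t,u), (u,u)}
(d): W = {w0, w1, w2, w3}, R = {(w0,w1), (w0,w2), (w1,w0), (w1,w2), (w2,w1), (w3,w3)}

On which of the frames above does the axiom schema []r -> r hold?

(c)

This is the axiom for reflexivity; its first-order frame correspondent is forall x Rxx.
(a): fails — world 0 does not see itself.
(b): fails — world w does not see itself.
(c): condition met.
(d): fails — world w0 does not see itself.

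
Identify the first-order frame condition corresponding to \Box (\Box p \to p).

This schema is the T□ axiom.
Its frame correspondent is shift-reflexivity — \forall x \forall y (Rxy \to Ryy).

shift-reflexivity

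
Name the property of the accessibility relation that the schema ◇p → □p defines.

partial functionality: ∀x ∀y ∀z (Rxy ∧ Rxz → y = z)

This is the CD axiom.
Its frame correspondent is partial functionality — ∀x ∀y ∀z (Rxy ∧ Rxz → y = z).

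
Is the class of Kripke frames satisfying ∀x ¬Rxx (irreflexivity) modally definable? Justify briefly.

If a class were modally definable it would be closed under surjective bounded morphisms (Goldblatt–Thomason).
The 5-cycle (worlds 0,1,2,3,4 with 0→1→2→3→4→0) is irreflexive, and the map sending every world to a single reflexive point • is a surjective bounded morphism (forth: every edge maps to (•,•); back: every world has a successor). So any modal formula valid on the 5-cycle is also valid on the reflexive point, which is not irreflexive.
So the class is not modally definable.

Not definable by any modal formula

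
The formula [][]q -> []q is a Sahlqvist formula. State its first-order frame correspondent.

density: forall x forall y (Rxy -> exists z (Rxz & Rzy))

This is the C4 axiom.
It corresponds to density: forall x forall y (Rxy -> exists z (Rxz & Rzy)).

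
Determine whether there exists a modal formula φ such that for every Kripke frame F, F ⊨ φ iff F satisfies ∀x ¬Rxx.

If a class were modally definable it would be closed under surjective bounded morphisms (Goldblatt–Thomason).
The 2-cycle (worlds a,b with a→b→a) is irreflexive, and the map sending every world to a single reflexive point • is a surjective bounded morphism (forth: every edge maps to (•,•); back: every world has a successor). So any modal formula valid on the 2-cycle is also valid on the reflexive point, which is not irreflexive.
Hence irreflexivity is not modally definable.

Not definable by any modal formula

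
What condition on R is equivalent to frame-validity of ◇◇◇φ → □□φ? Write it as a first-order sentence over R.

This is a Sahlqvist (Geach-type) schema ◇^3□^0φ → □^2◇^0φ.
Minimal-valuation argument: fix x; take any y with xR^3y and any z with xR^2z. Set V(φ) to the set of worlds R-reachable from y in exactly 0 steps. Then □^0φ holds at y, so the antecedent holds at x; validity forces ◇^0φ at z, giving a w with zR^0w and yR^0w.
First-order correspondent: ∀x ∀y ∀z ((xR³y ∧ xR²z) → ∃w (y = w ∧ z = w)).

∀x ∀y ∀z ((xR³y ∧ xR²z) → ∃w (y = w ∧ z = w))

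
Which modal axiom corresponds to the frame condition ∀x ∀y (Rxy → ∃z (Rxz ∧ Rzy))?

□□q → □q

The condition is density. The C4 schema □□q → □q defines it.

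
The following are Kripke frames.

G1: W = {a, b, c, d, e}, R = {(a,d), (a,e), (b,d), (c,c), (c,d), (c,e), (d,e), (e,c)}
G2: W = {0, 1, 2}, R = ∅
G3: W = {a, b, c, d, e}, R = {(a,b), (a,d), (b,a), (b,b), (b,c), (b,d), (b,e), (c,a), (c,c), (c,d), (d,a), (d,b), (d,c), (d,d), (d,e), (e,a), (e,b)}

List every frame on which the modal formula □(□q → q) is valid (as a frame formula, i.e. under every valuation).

G2

Frame correspondent (Sahlqvist): ∀x ∀y (Rxy → Ryy) — i.e. shift-reflexivity.
G1: fails — Rcd but not Rdd.
G2: condition met.
G3: fails — Rea but not Raa.
Valid on: G2.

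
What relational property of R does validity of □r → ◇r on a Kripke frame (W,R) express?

Seriality

This is the D axiom.
Its frame correspondent is seriality — ∀x ∃y Rxy.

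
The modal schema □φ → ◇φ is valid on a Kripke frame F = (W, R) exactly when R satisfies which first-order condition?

Suppose □φ→◇φ is valid. At any x set V(φ)=W. Then □φ at x, so ◇φ at x, so x has a successor.

Seriality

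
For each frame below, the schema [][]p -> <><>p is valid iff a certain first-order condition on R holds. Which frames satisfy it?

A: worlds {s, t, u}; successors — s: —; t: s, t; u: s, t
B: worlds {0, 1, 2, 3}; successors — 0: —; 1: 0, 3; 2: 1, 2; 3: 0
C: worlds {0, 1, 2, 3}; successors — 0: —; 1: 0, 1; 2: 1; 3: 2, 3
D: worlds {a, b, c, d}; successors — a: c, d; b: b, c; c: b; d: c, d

D

Frame correspondent (Sahlqvist): forall x exists w (x R^2 w & x R^2 w) — i.e. a generalized confluence (Geach) condition.
A: fails — at s but no w with sR²w and sR²w.
B: fails — at 0 but no w with 0R²w and 0R²w.
C: fails — at 0 but no w with 0R²w and 0R²w.
D: ✓.
Valid on: D.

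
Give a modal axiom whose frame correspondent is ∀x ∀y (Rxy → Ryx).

The condition is symmetry. The B schema r → □◇r defines it.
Suppose r→□◇r is valid. Take Rxy and set V(r)={x}. Then r at x, so □◇r at x, so ◇r at y, so some z with Ryz has r; z=x, i.e. Ryx.

r → □◇r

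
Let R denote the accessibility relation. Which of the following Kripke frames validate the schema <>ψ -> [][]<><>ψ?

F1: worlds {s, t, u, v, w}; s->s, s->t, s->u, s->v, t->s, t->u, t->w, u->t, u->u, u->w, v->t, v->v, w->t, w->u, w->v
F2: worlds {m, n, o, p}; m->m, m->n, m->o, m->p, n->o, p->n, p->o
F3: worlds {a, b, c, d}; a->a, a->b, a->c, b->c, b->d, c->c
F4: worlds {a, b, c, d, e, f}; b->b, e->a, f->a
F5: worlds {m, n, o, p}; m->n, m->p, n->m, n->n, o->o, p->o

F1, F4

This is the axiom for a generalized confluence (Geach) condition; its first-order frame correspondent is forall x forall y forall z ((xRy & x R^2 z) -> exists w (y = w & z R^2 w)).
F1: ✓.
F2: fails — mRm, mR²n but no w with m=w and nR²w.
F3: fails — aRa, aR²b but no w with a=w and bR²w.
F4: ✓.
F5: fails — mRn, mR²o but no w with n=w and oR²w.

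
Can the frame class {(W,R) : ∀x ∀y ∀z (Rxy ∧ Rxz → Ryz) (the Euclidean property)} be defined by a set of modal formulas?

The condition is the Euclidean property. A defining modal formula is ◇p → □◇p.

Yes, by ◇p → □◇p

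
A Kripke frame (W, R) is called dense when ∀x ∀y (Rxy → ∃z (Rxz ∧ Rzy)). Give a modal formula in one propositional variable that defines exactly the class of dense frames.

This is density; the standard corresponding axiom is C4: □□ψ → □ψ.
Suppose □□ψ→□ψ is valid. Take Rxy and set V(ψ)={w : xR²w}. Then □□ψ at x, so □ψ at x, so ψ at y, i.e. ∃z(Rxz∧Rzy).

□□ψ → □ψ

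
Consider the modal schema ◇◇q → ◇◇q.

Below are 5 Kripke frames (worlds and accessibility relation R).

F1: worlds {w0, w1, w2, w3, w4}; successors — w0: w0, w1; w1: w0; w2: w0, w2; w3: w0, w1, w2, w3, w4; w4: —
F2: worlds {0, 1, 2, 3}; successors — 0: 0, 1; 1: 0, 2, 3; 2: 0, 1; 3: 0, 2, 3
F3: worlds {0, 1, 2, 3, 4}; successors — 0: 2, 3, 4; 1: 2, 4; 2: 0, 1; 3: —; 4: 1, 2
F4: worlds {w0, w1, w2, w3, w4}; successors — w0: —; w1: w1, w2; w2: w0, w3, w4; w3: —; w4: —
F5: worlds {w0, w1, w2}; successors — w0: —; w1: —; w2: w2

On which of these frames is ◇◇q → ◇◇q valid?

This is the axiom for a generalized confluence (Geach) condition; its first-order frame correspondent is ∀x ∀y (xR²y → ∃w (y = w ∧ xR²w)).
F1: condition met.
F2: condition met.
F3: condition met.
F4: condition met.
F5: condition met.
Valid on: F1, F2, F3, F4, F5.

F1, F2, F3, F4, F5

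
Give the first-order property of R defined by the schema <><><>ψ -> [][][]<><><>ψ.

This is a Sahlqvist (Geach-type) schema ◇^3□^0ψ → □^3◇^3ψ.
Minimal-valuation argument: fix x; take any y with xR^3y and any z with xR^3z. Set V(ψ) to the set of worlds R-reachable from y in exactly 0 steps. Then □^0ψ holds at y, so the antecedent holds at x; validity forces ◇^3ψ at z, giving a w with zR^3w and yR^0w.
First-order correspondent: forall x forall y forall z ((x R^3 y & x R^3 z) -> exists w (y = w & z R^3 w)).

forall x forall y forall z ((x R^3 y & x R^3 z) -> exists w (y = w & z R^3 w))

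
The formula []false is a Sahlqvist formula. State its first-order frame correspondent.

emptiness of R

□⊥ is valid iff no world has any successor (otherwise □⊥ fails at any world with one).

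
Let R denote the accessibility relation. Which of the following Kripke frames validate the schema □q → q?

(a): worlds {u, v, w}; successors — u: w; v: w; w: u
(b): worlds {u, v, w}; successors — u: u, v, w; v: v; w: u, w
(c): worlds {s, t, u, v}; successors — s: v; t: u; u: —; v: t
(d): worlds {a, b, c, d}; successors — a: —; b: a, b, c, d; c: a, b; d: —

The schema corresponds to reflexivity: ∀x Rxx.
(a): fails — world u does not see itself.
(b): satisfies the condition.
(c): fails — world s does not see itself.
(d): fails — world a does not see itself.
Valid on: (b).

(b)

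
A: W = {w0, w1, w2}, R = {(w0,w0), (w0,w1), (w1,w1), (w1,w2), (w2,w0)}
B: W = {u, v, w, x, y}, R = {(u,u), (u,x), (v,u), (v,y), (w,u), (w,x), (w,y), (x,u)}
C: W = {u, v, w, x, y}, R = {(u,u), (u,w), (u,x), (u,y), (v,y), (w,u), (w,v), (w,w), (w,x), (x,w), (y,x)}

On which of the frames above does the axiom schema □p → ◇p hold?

Frame correspondent (Sahlqvist): ∀x ∃y Rxy — i.e. seriality.
A: condition met.
B: fails — world y has no successor.
C: condition met.
Valid on: A, C.

A, C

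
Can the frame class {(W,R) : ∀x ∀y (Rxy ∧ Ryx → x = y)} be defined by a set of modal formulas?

No — not modally definable

Modal frame validity is preserved under surjective bounded morphisms.
The 6-cycle (worlds s,t,u,v,w,x with s→t→u→v→w→x→s) is antisymmetric. Sending even-indexed worlds to s and odd-indexed worlds to t is a surjective bounded morphism onto the two-world frame with s↔t, which is not antisymmetric.
So the class is not modally definable.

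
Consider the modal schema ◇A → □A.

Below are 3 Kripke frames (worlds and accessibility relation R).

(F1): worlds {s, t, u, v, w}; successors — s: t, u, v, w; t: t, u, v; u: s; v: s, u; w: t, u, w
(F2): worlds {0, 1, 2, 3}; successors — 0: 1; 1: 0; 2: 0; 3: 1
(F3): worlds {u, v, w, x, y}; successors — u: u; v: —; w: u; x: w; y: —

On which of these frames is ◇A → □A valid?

The schema corresponds to partial functionality: ∀x ∀y ∀z (Rxy ∧ Rxz → y = z).
(F1): fails — s sees both t and u.
(F2): satisfies the condition.
(F3): satisfies the condition.

(F2), (F3)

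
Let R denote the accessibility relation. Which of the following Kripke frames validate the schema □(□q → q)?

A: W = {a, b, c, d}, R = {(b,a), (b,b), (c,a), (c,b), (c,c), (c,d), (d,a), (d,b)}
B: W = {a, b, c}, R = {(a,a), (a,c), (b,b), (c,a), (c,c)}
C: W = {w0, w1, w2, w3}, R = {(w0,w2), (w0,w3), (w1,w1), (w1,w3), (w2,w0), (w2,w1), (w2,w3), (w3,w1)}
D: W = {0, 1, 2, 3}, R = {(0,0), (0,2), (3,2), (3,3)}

B

Frame correspondent (Sahlqvist): ∀x ∀y (Rxy → Ryy) — i.e. shift-reflexivity.
A: fails — Rcd but not Rdd.
B: ✓.
C: fails — Rw1w3 but not Rw3w3.
D: fails — R32 but not R22.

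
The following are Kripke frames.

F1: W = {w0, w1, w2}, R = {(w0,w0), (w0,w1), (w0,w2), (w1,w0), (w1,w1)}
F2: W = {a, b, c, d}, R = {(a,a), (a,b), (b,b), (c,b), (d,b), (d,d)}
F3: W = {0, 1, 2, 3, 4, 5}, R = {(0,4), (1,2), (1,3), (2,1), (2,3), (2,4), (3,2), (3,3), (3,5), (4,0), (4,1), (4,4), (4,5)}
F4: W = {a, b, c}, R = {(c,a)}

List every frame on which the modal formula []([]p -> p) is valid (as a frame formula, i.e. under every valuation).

The schema corresponds to shift-reflexivity: forall x forall y (Rxy -> Ryy).
F1: fails — Rw0w2 but not Rw2w2.
F2: ✓.
F3: fails — R32 but not R22.
F4: fails — Rca but not Raa.

F2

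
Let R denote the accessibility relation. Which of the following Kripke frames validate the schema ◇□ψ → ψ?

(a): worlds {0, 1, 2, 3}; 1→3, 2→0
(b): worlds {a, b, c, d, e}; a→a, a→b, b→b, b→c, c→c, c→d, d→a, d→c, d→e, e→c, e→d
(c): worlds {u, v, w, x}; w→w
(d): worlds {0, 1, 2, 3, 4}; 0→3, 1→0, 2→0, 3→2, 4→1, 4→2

Frame correspondent (Sahlqvist): ∀x ∀y (Rxy → Ryx) — i.e. symmetry.
(a): fails — R20 but not R02.
(b): fails — Rbc but not Rcb.
(c): satisfies the condition.
(d): fails — R10 but not R01.

(c)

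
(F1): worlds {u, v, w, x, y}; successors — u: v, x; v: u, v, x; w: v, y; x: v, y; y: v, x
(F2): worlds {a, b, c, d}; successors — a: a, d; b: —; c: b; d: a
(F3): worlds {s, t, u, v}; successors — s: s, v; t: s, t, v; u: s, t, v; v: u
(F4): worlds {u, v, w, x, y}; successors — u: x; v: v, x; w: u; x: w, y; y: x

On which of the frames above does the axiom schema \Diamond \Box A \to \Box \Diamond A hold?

(F1)

The schema corresponds to convergence: \forall x \forall y \forall z (Rxy \wedge Rxz \to \exists w (Ryw \wedge Rzw)).
(F1): condition met.
(F2): fails — Rcb and Rcb but b and b have no common successor.
(F3): fails — Rsv and Rss but v and s have no common successor.
(F4): fails — Rvv and Rvx but v and x have no common successor.
Valid on: (F1).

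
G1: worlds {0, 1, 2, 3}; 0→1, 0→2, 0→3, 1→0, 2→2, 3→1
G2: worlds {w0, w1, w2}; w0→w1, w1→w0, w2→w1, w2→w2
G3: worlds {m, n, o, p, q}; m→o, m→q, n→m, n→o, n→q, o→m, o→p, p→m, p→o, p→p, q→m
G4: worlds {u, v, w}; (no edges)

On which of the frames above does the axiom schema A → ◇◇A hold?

This is the axiom for a generalized confluence (Geach) condition; its first-order frame correspondent is ∀x ∃w (x = w ∧ xR²w).
G1: fails — at 3 but no w with 3=w and 3R²w.
G2: ✓.
G3: fails — at n but no w with n=w and nR²w.
G4: fails — at u but no t with u=t and uR²t.
Valid on: G2.

G2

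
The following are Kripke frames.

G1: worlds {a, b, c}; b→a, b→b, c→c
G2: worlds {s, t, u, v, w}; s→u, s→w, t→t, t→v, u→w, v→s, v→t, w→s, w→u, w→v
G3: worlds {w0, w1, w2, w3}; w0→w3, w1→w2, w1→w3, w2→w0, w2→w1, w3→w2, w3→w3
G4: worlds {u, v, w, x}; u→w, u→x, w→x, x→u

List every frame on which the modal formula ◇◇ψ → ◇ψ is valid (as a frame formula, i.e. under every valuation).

G1

The schema corresponds to transitivity: ∀x ∀y ∀z (Rxy ∧ Ryz → Rxz).
G1: holds.
G2: fails — Rtv and Rvs but not Rts.
G3: fails — Rw1w2 and Rw2w1 but not Rw1w1.
G4: fails — Rxu and Ruw but not Rxw.
Valid on: G1.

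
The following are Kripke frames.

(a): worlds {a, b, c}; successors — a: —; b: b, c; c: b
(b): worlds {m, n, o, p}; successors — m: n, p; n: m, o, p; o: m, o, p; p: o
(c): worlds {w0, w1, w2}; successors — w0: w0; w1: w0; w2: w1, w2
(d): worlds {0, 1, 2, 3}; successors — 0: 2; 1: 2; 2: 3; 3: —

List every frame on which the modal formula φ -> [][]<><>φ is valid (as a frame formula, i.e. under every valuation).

(a)

This is the axiom for a generalized confluence (Geach) condition; its first-order frame correspondent is forall x forall z (x R^2 z -> exists w (x = w & z R^2 w)).
(a): satisfies the condition.
(b): fails — nR²m but no w with n=w and mR²w.
(c): fails — w1R²w0 but no w with w1=w and w0R²w.
(d): fails — 0R²3 but no w with 0=w and 3R²w.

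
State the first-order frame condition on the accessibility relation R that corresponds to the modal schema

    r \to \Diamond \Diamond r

This is a Sahlqvist (Geach-type) schema ◇^0□^0r → □^0◇^2r.
Minimal-valuation argument: fix x; take any y with xR^0y and any z with xR^0z. Set V(r) to the set of worlds R-reachable from y in exactly 0 steps. Then □^0r holds at y, so the antecedent holds at x; validity forces ◇^2r at z, giving a w with zR^2w and yR^0w.
First-order correspondent: \forall x \exists w (x = w \wedge x R^2 w).

\forall x \exists w (x = w \wedge x R^2 w)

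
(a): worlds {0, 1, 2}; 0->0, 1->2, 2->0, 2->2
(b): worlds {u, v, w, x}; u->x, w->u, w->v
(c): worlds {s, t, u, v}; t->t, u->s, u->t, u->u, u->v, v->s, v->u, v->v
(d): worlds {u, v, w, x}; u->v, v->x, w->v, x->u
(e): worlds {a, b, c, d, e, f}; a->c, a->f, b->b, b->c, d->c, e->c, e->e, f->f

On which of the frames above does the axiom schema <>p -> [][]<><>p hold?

(d)

This is the axiom for a generalized confluence (Geach) condition; its first-order frame correspondent is forall x forall y forall z ((xRy & x R^2 z) -> exists w (y = w & z R^2 w)).
(a): fails — 1R2, 1R²0 but no w with 2=w and 0R²w.
(b): fails — wRu, wR²x but no t with u=t and xR²t.
(c): fails — uRs, uR²s but no w with s=w and sR²w.
(d): ✓.
(e): fails — aRc, aR²f but no w with c=w and fR²w.
Valid on: (d).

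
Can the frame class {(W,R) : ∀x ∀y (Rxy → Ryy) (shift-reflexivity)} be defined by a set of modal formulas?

Definable; □(□r → r) defines it

This is a Sahlqvist condition; the T□ axiom □(□r → r) defines it.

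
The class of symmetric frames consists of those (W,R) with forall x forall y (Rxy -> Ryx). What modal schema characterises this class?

This is symmetry; the standard corresponding axiom is B: p → □◇p.
Suppose p→□◇p is valid. Take Rxy and set V(p)={x}. Then p at x, so □◇p at x, so ◇p at y, so some z with Ryz has p; z=x, i.e. Ryx.

p → □◇p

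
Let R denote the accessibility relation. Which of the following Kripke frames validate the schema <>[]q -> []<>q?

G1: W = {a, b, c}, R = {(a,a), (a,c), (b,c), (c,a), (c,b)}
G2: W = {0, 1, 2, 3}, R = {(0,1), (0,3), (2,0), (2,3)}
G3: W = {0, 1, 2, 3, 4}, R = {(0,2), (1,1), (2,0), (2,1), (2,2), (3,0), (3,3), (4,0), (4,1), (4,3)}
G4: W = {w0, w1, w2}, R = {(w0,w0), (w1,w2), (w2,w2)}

The schema corresponds to convergence: forall x forall y forall z (Rxy & Rxz -> exists w (Ryw & Rzw)).
G1: satisfies the condition.
G2: fails — R01 and R01 but 1 and 1 have no common successor.
G3: fails — R20 and R21 but 0 and 1 have no common successor.
G4: satisfies the condition.

G1, G4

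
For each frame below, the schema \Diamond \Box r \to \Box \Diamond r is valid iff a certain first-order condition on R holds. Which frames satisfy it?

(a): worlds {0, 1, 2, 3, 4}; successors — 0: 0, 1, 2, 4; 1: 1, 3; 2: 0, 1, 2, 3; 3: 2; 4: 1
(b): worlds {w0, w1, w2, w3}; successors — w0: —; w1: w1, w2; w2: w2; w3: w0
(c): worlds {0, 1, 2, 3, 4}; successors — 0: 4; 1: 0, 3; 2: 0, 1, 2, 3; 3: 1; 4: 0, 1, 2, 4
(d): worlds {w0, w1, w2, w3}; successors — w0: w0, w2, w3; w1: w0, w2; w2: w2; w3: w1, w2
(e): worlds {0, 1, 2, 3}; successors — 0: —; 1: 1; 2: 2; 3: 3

This is the axiom for convergence; its first-order frame correspondent is \forall x \forall y \forall z (Rxy \wedge Rxz \to \exists w (Ryw \wedge Rzw)).
(a): fails — R11 and R13 but 1 and 3 have no common successor.
(b): fails — Rw3w0 and Rw3w0 but w0 and w0 have no common successor.
(c): fails — R10 and R13 but 0 and 3 have no common successor.
(d): ✓.
(e): ✓.

(d), (e)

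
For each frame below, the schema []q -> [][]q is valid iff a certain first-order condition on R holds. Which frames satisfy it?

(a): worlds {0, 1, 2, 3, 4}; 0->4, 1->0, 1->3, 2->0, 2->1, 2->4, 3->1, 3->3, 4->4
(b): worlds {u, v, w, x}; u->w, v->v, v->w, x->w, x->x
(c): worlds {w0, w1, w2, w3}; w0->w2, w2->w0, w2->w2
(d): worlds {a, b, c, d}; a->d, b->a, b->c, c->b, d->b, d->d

(b)

Frame correspondent (Sahlqvist): forall x forall y forall z (Rxy & Ryz -> Rxz) — i.e. transitivity.
(a): fails — R10 and R04 but not R14.
(b): satisfies the condition.
(c): fails — Rw0w2 and Rw2w0 but not Rw0w0.
(d): fails — Rbc and Rcb but not Rbb.
Valid on: (b).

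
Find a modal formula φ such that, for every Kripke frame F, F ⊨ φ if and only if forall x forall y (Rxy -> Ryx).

This is symmetry; the standard corresponding axiom is B: ψ → □◇ψ.
Suppose ψ→□◇ψ is valid. Take Rxy and set V(ψ)={x}. Then ψ at x, so □◇ψ at x, so ◇ψ at y, so some z with Ryz has ψ; z=x, i.e. Ryx.

ψ → □◇ψ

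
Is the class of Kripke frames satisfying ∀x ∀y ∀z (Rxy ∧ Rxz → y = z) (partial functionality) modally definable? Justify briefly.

Definable; ◇q → □q defines it

The condition is partial functionality. A defining modal formula is ◇q → □q.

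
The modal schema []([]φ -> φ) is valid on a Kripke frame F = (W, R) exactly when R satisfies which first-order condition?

Shift-reflexivity

This schema is the T□ axiom.
Its frame correspondent is shift-reflexivity — forall x forall y (Rxy -> Ryy).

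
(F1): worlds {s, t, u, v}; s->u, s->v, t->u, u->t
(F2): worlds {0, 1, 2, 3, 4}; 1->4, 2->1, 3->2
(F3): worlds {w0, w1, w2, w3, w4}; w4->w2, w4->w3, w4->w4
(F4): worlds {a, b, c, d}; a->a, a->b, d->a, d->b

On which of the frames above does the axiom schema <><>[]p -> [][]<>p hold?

(F1)

Frame correspondent (Sahlqvist): forall x forall y forall z ((x R^2 y & x R^2 z) -> exists w (yRw & zRw)) — i.e. a generalized confluence (Geach) condition.
(F1): condition met.
(F2): fails — 2R²4, 2R²4 but no w with 4Rw and 4Rw.
(F3): fails — w4R²w2, w4R²w2 but no w with w2Rw and w2Rw.
(F4): fails — aR²a, aR²b but no w with aRw and bRw.
Valid on: (F1).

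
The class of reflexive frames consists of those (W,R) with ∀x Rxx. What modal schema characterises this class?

The condition is reflexivity. The T schema □q → q defines it.
Suppose □q→q is valid. At any x set V(q)={w : Rxw}. Then □q holds at x, so q holds at x, i.e. Rxx.

□q → q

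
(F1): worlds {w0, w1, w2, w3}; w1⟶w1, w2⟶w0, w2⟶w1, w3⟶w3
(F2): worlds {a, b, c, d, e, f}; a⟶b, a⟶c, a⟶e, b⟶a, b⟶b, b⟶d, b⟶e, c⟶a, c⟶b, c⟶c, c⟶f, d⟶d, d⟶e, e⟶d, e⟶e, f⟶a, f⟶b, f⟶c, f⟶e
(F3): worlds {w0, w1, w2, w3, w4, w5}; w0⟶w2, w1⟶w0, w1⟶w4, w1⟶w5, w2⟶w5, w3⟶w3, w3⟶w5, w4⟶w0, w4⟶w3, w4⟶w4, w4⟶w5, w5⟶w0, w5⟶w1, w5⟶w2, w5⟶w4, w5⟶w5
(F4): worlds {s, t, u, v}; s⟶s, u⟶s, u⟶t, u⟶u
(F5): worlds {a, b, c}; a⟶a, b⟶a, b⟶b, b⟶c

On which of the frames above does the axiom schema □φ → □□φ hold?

Frame correspondent (Sahlqvist): ∀x ∀y ∀z (Rxy ∧ Ryz → Rxz) — i.e. transitivity.
(F1): ✓.
(F2): fails — Rab and Rbd but not Rad.
(F3): fails — Rw1w5 and Rw5w2 but not Rw1w2.
(F4): ✓.
(F5): ✓.

(F1), (F4), (F5)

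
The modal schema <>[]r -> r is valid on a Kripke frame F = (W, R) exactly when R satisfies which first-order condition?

This schema is equivalent to the B axiom r → □◇r.
Its frame correspondent is symmetry — forall x forall y (Rxy -> Ryx).

Symmetry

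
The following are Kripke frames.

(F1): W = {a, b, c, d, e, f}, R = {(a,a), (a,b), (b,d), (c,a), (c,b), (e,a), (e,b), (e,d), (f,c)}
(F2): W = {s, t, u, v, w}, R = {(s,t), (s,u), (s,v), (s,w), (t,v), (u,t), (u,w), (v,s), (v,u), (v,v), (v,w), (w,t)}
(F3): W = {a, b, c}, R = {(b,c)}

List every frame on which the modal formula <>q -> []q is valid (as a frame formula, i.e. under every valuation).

Frame correspondent (Sahlqvist): forall x forall y forall z (Rxy & Rxz -> y = z) — i.e. partial functionality.
(F1): fails — a sees both a and b.
(F2): fails — s sees both t and u.
(F3): holds.

(F3)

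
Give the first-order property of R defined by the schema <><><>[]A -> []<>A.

forall x forall y forall z ((x R^3 y & xRz) -> exists w (yRw & zRw))

This is a Sahlqvist (Geach-type) schema ◇^3□^1A → □^1◇^1A.
Minimal-valuation argument: fix x; take any y with xR^3y and any z with xR^1z. Set V(A) to the set of worlds R-reachable from y in exactly 1 step. Then □^1A holds at y, so the antecedent holds at x; validity forces ◇^1A at z, giving a w with zR^1w and yR^1w.
First-order correspondent: forall x forall y forall z ((x R^3 y & xRz) -> exists w (yRw & zRw)).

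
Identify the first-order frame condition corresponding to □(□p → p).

Shift-reflexivity

This is the T□ axiom.
It corresponds to shift-reflexivity: ∀x ∀y (Rxy → Ryy).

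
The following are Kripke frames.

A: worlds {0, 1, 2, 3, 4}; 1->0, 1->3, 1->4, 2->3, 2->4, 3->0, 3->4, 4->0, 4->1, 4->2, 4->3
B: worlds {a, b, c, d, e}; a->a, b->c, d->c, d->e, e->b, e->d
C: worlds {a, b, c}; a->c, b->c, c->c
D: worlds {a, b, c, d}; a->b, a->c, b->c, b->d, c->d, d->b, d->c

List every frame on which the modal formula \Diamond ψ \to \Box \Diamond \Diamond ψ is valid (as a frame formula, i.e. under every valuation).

C

This is the axiom for a generalized confluence (Geach) condition; its first-order frame correspondent is \forall x \forall y \forall z ((xRy \wedge xRz) \to \exists w (y = w \wedge z R^2 w)).
A: fails — 1R0, 1R0 but no w with 0=w and 0R²w.
B: fails — bRc, bRc but no w with c=w and cR²w.
C: condition met.
D: fails — bRd, bRc but no w with d=w and cR²w.
Valid on: C.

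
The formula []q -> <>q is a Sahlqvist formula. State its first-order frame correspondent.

seriality

Suppose □q→◇q is valid. At any x set V(q)=W. Then □q at x, so ◇q at x, so x has a successor.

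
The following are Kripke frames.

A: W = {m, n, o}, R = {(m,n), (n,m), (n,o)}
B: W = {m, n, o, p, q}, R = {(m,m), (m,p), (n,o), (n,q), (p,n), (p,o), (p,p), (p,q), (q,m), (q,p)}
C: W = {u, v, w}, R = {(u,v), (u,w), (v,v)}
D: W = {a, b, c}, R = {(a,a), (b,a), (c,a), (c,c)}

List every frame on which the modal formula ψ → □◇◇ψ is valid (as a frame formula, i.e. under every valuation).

none

The schema corresponds to a generalized confluence (Geach) condition: ∀x ∀z (xRz → ∃w (x = w ∧ zR²w)).
A: fails — mRn but no w with m=w and nR²w.
B: fails — nRo but no w with n=w and oR²w.
C: fails — uRv but no t with u=t and vR²t.
D: fails — bRa but no w with b=w and aR²w.
Valid on no frame.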